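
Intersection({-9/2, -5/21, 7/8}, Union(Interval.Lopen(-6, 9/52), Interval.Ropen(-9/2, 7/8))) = {-9/2, -5/21}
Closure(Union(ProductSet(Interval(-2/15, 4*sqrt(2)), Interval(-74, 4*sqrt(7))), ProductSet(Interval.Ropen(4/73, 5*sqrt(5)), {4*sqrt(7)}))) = Union(ProductSet(Interval(-2/15, 4*sqrt(2)), Interval(-74, 4*sqrt(7))), ProductSet(Interval(4/73, 5*sqrt(5)), {4*sqrt(7)}))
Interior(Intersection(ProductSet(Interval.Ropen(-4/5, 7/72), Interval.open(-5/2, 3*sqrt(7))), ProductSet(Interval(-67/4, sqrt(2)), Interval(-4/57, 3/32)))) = ProductSet(Interval.open(-4/5, 7/72), Interval.open(-4/57, 3/32))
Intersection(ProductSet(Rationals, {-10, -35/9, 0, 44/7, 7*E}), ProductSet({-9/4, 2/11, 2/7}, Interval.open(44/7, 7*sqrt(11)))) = ProductSet({-9/4, 2/11, 2/7}, {7*E})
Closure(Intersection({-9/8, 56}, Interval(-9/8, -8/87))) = {-9/8}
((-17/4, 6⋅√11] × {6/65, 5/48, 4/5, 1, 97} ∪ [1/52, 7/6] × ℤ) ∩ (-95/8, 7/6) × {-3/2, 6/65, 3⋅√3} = (-17/4, 7/6) × {6/65}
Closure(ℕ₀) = ℕ₀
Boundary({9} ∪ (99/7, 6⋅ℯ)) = {9, 99/7, 6⋅ℯ}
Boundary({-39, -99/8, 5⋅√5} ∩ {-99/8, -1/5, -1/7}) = {-99/8}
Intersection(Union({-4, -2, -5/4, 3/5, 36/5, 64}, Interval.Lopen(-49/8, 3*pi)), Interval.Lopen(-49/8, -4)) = Interval.Lopen(-49/8, -4)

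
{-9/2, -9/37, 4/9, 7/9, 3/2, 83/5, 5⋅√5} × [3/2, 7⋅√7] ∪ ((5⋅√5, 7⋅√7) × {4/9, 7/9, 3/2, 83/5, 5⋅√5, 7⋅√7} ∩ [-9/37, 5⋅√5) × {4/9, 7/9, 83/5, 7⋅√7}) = {-9/2, -9/37, 4/9, 7/9, 3/2, 83/5, 5⋅√5} × [3/2, 7⋅√7]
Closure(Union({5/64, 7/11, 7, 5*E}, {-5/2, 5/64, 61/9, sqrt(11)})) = {-5/2, 5/64, 7/11, 61/9, 7, sqrt(11), 5*E}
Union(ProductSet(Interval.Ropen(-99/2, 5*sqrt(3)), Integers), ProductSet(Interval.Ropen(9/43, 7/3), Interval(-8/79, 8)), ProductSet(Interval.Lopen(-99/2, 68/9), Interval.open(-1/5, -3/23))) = Union(ProductSet(Interval.Lopen(-99/2, 68/9), Interval.open(-1/5, -3/23)), ProductSet(Interval.Ropen(-99/2, 5*sqrt(3)), Integers), ProductSet(Interval.Ropen(9/43, 7/3), Interval(-8/79, 8)))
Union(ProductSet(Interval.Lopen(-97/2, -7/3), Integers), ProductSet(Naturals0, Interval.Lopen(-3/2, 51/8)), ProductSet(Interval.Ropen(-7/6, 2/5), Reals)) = Union(ProductSet(Interval.Lopen(-97/2, -7/3), Integers), ProductSet(Interval.Ropen(-7/6, 2/5), Reals), ProductSet(Naturals0, Interval.Lopen(-3/2, 51/8)))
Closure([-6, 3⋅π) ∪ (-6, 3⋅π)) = [-6, 3⋅π]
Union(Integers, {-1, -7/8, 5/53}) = Union({-7/8, 5/53}, Integers)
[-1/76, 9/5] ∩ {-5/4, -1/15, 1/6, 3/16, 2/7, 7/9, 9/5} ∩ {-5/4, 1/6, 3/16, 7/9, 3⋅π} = {1/6, 3/16, 7/9}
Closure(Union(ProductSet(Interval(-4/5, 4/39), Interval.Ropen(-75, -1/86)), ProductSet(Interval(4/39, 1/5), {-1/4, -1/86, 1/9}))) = Union(ProductSet(Interval(-4/5, 4/39), Interval(-75, -1/86)), ProductSet(Interval(4/39, 1/5), {-1/4, -1/86, 1/9}))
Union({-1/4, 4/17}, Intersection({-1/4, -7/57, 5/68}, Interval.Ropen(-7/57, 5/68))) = {-1/4, -7/57, 4/17}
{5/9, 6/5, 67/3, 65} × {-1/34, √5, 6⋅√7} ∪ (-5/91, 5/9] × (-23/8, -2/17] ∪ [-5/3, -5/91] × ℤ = ([-5/3, -5/91] × ℤ) ∪ ((-5/91, 5/9] × (-23/8, -2/17]) ∪ ({5/9, 6/5, 67/3, 65} × {-1/34, √5, 6⋅√7})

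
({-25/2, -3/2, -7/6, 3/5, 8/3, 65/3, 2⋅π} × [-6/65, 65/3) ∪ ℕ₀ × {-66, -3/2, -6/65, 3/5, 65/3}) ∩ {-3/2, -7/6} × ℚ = {-3/2, -7/6} × (ℚ ∩ [-6/65, 65/3))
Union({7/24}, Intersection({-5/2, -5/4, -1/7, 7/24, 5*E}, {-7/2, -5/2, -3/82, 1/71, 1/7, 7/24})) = {-5/2, 7/24}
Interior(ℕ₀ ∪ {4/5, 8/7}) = ∅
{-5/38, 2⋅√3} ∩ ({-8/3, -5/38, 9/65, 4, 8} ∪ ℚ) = {-5/38}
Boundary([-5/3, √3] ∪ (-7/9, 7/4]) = {-5/3, 7/4}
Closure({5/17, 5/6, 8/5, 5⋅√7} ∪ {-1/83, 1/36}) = {-1/83, 1/36, 5/17, 5/6, 8/5, 5⋅√7}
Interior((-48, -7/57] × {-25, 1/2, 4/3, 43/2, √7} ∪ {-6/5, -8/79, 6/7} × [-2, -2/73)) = ∅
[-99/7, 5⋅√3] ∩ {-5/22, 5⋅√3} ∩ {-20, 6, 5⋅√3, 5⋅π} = {5⋅√3}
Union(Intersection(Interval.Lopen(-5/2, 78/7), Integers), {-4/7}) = Union({-4/7}, Range(-2, 12, 1))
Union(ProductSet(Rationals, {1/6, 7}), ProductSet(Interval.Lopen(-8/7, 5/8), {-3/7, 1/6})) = Union(ProductSet(Interval.Lopen(-8/7, 5/8), {-3/7, 1/6}), ProductSet(Rationals, {1/6, 7}))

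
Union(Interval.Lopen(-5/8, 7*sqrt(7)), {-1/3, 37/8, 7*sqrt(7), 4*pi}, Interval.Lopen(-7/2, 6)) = Interval.Lopen(-7/2, 7*sqrt(7))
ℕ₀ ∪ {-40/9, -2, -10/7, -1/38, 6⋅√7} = {-40/9, -2, -10/7, -1/38, 6⋅√7} ∪ ℕ₀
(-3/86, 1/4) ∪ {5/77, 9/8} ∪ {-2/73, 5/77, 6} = (-3/86, 1/4) ∪ {9/8, 6}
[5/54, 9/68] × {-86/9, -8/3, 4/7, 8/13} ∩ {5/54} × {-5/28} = ∅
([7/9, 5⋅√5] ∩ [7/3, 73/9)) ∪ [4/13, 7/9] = [4/13, 7/9] ∪ [7/3, 73/9)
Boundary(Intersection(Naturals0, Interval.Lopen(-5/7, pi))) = Range(0, 4, 1)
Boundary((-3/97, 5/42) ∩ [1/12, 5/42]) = {1/12, 5/42}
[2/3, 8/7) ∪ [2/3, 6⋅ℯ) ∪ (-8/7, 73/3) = (-8/7, 73/3)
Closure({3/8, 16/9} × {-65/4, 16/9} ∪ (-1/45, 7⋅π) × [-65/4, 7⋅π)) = ({-1/45, 7⋅π} × [-65/4, 7⋅π]) ∪ ([-1/45, 7⋅π] × {-65/4, 7⋅π}) ∪ ((-1/45, 7⋅π) × [-65/4, 7⋅π))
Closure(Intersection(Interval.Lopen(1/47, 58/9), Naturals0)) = Range(1, 7, 1)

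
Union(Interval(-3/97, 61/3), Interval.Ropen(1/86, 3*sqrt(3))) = Interval(-3/97, 61/3)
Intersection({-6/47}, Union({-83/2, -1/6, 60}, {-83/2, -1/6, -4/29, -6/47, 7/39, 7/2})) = {-6/47}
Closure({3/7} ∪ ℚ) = ℝ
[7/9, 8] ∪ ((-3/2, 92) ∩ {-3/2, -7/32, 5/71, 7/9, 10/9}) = {-7/32, 5/71} ∪ [7/9, 8]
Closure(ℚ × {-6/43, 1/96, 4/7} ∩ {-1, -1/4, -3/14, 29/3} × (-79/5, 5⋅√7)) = {-1, -1/4, -3/14, 29/3} × {-6/43, 1/96, 4/7}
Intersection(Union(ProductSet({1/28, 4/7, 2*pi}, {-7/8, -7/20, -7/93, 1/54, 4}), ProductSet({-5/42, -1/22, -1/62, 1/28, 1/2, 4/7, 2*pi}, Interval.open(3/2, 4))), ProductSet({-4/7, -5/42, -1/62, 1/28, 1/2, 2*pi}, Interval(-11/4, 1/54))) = ProductSet({1/28, 2*pi}, {-7/8, -7/20, -7/93, 1/54})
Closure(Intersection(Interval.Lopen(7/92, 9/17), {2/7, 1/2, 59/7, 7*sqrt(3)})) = {2/7, 1/2}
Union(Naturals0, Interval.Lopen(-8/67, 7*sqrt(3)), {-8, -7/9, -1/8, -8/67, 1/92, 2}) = Union({-8, -7/9, -1/8}, Interval(-8/67, 7*sqrt(3)), Naturals0)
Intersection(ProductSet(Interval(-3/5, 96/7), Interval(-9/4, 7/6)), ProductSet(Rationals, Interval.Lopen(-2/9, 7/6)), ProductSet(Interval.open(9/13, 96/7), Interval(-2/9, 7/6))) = ProductSet(Intersection(Interval.open(9/13, 96/7), Rationals), Interval.Lopen(-2/9, 7/6))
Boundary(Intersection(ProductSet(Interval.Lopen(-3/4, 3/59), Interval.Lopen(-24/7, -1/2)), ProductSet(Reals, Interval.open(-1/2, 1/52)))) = EmptySet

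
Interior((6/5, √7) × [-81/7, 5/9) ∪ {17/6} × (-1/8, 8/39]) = (6/5, √7) × (-81/7, 5/9)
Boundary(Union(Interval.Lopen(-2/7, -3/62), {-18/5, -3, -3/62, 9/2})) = {-18/5, -3, -2/7, -3/62, 9/2}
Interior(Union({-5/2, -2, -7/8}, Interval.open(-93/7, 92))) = Interval.open(-93/7, 92)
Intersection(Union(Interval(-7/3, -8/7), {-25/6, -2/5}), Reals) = Union({-25/6, -2/5}, Interval(-7/3, -8/7))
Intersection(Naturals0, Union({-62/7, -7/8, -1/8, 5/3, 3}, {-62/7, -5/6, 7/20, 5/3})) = {3}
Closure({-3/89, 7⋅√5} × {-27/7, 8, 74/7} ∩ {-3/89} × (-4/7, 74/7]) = {-3/89} × {8, 74/7}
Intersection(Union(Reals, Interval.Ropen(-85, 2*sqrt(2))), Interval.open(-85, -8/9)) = Interval.open(-85, -8/9)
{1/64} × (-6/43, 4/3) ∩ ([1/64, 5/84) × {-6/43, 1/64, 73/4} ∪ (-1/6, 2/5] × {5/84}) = {1/64} × {1/64, 5/84}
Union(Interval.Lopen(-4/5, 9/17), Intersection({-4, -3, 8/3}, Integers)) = Union({-4, -3}, Interval.Lopen(-4/5, 9/17))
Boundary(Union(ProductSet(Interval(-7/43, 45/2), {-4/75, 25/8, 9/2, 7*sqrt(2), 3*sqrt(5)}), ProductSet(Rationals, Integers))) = Union(ProductSet(Interval(-7/43, 45/2), {-4/75, 25/8, 9/2, 7*sqrt(2), 3*sqrt(5)}), ProductSet(Reals, Integers))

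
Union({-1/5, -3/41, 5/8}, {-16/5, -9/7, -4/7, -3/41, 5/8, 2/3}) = {-16/5, -9/7, -4/7, -1/5, -3/41, 5/8, 2/3}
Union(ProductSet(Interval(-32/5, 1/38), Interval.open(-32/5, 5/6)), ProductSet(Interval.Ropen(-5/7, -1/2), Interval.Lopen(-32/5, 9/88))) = ProductSet(Interval(-32/5, 1/38), Interval.open(-32/5, 5/6))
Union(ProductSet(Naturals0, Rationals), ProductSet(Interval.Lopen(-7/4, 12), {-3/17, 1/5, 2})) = Union(ProductSet(Interval.Lopen(-7/4, 12), {-3/17, 1/5, 2}), ProductSet(Naturals0, Rationals))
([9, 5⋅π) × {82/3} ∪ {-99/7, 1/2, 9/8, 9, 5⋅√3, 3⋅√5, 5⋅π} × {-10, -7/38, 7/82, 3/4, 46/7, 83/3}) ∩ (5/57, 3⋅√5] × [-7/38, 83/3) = {1/2, 9/8, 3⋅√5} × {-7/38, 7/82, 3/4, 46/7}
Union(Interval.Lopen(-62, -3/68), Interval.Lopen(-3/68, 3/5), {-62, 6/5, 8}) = Union({6/5, 8}, Interval(-62, 3/5))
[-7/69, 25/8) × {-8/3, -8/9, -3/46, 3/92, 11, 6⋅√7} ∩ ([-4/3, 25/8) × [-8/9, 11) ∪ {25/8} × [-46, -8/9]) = [-7/69, 25/8) × {-8/9, -3/46, 3/92}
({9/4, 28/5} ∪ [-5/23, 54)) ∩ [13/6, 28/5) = [13/6, 28/5)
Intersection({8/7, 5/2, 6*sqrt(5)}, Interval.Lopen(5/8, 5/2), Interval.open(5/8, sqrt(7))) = {8/7, 5/2}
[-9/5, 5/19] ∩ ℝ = [-9/5, 5/19]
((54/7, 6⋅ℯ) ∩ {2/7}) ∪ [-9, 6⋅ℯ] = [-9, 6⋅ℯ]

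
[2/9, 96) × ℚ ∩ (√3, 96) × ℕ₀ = (√3, 96) × ℕ₀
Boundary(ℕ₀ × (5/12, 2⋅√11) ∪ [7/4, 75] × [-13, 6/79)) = ({7/4, 75} × [-13, 6/79]) ∪ ([7/4, 75] × {-13, 6/79}) ∪ ((ℕ₀ ∪ (ℕ₀ \ (7/4, 75))) × [5/12, 2⋅√11])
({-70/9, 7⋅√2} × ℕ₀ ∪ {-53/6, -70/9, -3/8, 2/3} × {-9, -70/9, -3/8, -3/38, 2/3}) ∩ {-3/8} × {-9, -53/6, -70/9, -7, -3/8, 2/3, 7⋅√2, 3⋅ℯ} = {-3/8} × {-9, -70/9, -3/8, 2/3}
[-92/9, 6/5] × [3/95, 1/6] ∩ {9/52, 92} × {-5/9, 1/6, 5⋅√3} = {9/52} × {1/6}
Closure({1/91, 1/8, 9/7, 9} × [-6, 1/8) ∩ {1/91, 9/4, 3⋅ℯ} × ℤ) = {1/91} × {-6, -5, …, 0}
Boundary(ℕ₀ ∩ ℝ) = ℕ₀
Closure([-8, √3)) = [-8, √3]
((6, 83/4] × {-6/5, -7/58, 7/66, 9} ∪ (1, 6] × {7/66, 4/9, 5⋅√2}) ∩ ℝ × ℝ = ((6, 83/4] × {-6/5, -7/58, 7/66, 9}) ∪ ((1, 6] × {7/66, 4/9, 5⋅√2})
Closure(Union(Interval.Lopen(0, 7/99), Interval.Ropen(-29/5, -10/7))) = Union(Interval(-29/5, -10/7), Interval(0, 7/99))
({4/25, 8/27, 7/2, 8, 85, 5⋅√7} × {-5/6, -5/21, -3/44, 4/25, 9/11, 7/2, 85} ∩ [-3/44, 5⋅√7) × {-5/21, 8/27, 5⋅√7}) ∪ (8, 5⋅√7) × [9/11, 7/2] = ({4/25, 8/27, 7/2, 8} × {-5/21}) ∪ ((8, 5⋅√7) × [9/11, 7/2])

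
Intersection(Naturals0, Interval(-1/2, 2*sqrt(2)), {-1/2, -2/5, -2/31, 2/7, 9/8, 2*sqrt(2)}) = EmptySet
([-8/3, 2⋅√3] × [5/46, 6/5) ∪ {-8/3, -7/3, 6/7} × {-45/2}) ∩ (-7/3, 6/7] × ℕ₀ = (-7/3, 6/7] × {1}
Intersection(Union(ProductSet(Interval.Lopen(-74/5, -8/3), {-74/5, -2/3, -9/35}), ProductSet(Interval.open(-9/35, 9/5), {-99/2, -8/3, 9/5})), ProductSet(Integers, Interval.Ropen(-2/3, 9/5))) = ProductSet(Range(-14, -2, 1), {-2/3, -9/35})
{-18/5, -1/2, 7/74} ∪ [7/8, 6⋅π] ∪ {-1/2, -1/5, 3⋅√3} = {-18/5, -1/2, -1/5, 7/74} ∪ [7/8, 6⋅π]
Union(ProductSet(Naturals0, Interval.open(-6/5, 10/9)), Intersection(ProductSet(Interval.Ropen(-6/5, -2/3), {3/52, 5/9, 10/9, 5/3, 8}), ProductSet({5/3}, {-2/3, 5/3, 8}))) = ProductSet(Naturals0, Interval.open(-6/5, 10/9))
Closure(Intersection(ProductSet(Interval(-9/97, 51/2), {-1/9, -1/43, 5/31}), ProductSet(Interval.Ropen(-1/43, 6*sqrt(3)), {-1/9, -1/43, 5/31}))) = ProductSet(Interval(-1/43, 6*sqrt(3)), {-1/9, -1/43, 5/31})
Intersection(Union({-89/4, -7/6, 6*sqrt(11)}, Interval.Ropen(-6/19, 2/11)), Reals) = Union({-89/4, -7/6, 6*sqrt(11)}, Interval.Ropen(-6/19, 2/11))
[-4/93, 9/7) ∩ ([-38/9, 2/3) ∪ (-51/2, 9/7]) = [-4/93, 9/7)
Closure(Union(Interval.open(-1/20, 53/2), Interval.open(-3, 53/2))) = Interval(-3, 53/2)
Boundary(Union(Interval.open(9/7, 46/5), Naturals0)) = Union(Complement(Naturals0, Interval.open(9/7, 46/5)), {9/7, 46/5})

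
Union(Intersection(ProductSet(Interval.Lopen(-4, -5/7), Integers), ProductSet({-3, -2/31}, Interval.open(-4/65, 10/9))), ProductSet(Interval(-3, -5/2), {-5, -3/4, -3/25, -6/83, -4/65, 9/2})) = Union(ProductSet({-3}, Range(0, 2, 1)), ProductSet(Interval(-3, -5/2), {-5, -3/4, -3/25, -6/83, -4/65, 9/2}))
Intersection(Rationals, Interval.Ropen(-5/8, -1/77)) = Intersection(Interval.Ropen(-5/8, -1/77), Rationals)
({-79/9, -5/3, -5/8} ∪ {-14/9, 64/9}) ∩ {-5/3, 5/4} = {-5/3}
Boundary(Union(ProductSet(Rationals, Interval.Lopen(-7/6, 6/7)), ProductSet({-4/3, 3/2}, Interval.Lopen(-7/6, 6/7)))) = ProductSet(Reals, Interval(-7/6, 6/7))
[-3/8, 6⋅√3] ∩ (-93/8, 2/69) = [-3/8, 2/69)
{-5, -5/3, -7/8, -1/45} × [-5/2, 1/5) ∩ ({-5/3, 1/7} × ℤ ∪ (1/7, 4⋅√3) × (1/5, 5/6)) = {-5/3} × {-2, -1, 0}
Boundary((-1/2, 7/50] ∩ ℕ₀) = {0}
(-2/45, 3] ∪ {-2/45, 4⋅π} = [-2/45, 3] ∪ {4⋅π}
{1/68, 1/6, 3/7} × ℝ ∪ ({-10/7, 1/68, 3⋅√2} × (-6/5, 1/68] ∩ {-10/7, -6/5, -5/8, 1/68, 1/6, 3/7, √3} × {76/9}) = {1/68, 1/6, 3/7} × ℝ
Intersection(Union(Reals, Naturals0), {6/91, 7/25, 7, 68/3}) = {6/91, 7/25, 7, 68/3}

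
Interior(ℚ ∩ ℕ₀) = ∅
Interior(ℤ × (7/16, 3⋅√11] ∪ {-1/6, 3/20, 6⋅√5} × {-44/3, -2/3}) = ∅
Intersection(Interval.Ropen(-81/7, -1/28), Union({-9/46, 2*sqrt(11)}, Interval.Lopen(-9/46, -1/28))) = Interval.Ropen(-9/46, -1/28)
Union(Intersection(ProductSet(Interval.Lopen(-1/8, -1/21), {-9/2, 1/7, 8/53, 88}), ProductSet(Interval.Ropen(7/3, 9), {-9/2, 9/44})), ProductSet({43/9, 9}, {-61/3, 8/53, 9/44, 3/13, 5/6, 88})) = ProductSet({43/9, 9}, {-61/3, 8/53, 9/44, 3/13, 5/6, 88})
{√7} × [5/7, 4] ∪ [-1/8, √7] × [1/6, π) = ({√7} × [5/7, 4]) ∪ ([-1/8, √7] × [1/6, π))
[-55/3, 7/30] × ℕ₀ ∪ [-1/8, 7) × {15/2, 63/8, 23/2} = ([-55/3, 7/30] × ℕ₀) ∪ ([-1/8, 7) × {15/2, 63/8, 23/2})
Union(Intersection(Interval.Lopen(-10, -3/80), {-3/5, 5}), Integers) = Union({-3/5}, Integers)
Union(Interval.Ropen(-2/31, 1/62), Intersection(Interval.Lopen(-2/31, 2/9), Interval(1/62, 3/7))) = Interval(-2/31, 2/9)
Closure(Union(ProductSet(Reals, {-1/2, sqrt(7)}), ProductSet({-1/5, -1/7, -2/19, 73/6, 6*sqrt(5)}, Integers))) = Union(ProductSet({-1/5, -1/7, -2/19, 73/6, 6*sqrt(5)}, Integers), ProductSet(Reals, {-1/2, sqrt(7)}))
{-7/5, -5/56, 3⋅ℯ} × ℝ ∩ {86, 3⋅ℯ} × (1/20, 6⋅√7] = {3⋅ℯ} × (1/20, 6⋅√7]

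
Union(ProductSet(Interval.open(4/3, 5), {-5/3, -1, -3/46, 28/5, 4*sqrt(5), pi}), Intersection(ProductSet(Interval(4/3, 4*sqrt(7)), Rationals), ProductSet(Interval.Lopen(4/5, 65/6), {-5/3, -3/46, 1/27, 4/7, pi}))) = Union(ProductSet(Interval.open(4/3, 5), {-5/3, -1, -3/46, 28/5, 4*sqrt(5), pi}), ProductSet(Interval(4/3, 4*sqrt(7)), {-5/3, -3/46, 1/27, 4/7}))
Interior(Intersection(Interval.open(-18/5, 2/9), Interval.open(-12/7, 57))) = Interval.open(-12/7, 2/9)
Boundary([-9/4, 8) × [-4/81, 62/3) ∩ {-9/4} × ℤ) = {-9/4} × {0, 1, …, 20}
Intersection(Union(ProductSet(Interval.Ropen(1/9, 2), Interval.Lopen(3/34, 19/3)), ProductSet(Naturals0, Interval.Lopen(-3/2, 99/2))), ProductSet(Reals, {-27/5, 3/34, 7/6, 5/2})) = Union(ProductSet(Interval.Ropen(1/9, 2), {7/6, 5/2}), ProductSet(Naturals0, {3/34, 7/6, 5/2}))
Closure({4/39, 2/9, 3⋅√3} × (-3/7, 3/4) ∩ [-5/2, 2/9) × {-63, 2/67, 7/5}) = {4/39} × {2/67}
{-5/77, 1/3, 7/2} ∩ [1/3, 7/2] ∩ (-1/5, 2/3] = {1/3}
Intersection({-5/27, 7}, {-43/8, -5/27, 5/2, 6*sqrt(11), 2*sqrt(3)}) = {-5/27}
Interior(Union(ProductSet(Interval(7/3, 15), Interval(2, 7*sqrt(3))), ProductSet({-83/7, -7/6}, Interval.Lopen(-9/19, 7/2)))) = ProductSet(Interval.open(7/3, 15), Interval.open(2, 7*sqrt(3)))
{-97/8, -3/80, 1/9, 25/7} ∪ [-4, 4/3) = {-97/8, 25/7} ∪ [-4, 4/3)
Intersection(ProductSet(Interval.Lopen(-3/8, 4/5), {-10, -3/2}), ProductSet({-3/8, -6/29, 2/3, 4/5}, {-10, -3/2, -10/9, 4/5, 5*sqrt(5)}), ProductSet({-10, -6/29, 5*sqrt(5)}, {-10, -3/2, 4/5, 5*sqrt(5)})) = ProductSet({-6/29}, {-10, -3/2})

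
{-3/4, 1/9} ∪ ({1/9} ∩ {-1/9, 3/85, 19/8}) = {-3/4, 1/9}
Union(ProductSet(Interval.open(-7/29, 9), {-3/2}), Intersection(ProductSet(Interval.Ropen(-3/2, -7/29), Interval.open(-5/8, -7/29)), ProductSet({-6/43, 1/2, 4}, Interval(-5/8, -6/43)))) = ProductSet(Interval.open(-7/29, 9), {-3/2})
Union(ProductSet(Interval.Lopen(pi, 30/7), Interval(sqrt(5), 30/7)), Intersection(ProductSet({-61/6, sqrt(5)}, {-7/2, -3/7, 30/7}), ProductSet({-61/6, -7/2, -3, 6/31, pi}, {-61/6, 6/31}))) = ProductSet(Interval.Lopen(pi, 30/7), Interval(sqrt(5), 30/7))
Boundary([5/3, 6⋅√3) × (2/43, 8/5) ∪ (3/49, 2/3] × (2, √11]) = ({3/49, 2/3} × [2, √11]) ∪ ([3/49, 2/3] × {2, √11}) ∪ ({5/3, 6⋅√3} × [2/43, 8/5]) ∪ ([5/3, 6⋅√3] × {2/43, 8/5})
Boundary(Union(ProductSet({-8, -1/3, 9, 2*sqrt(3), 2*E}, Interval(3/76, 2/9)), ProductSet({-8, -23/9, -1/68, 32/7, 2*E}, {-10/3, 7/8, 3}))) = Union(ProductSet({-8, -23/9, -1/68, 32/7, 2*E}, {-10/3, 7/8, 3}), ProductSet({-8, -1/3, 9, 2*sqrt(3), 2*E}, Interval(3/76, 2/9)))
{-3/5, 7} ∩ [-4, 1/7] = {-3/5}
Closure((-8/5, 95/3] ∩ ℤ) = {-1, 0, …, 31}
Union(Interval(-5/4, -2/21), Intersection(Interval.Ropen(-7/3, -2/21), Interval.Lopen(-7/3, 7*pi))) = Interval.Lopen(-7/3, -2/21)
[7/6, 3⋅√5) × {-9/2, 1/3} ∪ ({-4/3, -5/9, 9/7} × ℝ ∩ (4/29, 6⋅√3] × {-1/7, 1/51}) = ({9/7} × {-1/7, 1/51}) ∪ ([7/6, 3⋅√5) × {-9/2, 1/3})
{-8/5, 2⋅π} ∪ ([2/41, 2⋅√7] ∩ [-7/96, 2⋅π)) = {-8/5, 2⋅π} ∪ [2/41, 2⋅√7]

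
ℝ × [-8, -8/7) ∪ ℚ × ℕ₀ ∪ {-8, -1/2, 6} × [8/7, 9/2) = (ℚ × ℕ₀) ∪ (ℝ × [-8, -8/7)) ∪ ({-8, -1/2, 6} × [8/7, 9/2))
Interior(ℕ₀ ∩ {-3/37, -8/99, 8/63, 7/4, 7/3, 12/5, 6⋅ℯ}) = ∅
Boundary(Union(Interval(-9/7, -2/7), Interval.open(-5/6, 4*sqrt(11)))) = {-9/7, 4*sqrt(11)}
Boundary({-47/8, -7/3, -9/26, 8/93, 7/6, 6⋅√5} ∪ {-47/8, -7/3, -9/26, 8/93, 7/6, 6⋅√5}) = {-47/8, -7/3, -9/26, 8/93, 7/6, 6⋅√5}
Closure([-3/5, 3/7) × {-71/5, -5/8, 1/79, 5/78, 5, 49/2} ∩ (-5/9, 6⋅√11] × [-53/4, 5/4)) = [-5/9, 3/7] × {-5/8, 1/79, 5/78}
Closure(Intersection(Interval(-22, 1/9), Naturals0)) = Range(0, 1, 1)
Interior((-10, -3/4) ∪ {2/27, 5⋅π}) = (-10, -3/4)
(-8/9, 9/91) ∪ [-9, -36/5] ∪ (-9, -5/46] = [-9, 9/91)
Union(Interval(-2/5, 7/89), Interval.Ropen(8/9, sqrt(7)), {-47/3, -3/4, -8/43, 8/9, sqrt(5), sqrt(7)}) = Union({-47/3, -3/4}, Interval(-2/5, 7/89), Interval(8/9, sqrt(7)))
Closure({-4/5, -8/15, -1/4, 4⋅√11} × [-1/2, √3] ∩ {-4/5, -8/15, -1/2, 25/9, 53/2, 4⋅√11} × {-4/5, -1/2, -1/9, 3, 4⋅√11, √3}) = {-4/5, -8/15, 4⋅√11} × {-1/2, -1/9, √3}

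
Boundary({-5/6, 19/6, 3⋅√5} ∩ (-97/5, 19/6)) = {-5/6}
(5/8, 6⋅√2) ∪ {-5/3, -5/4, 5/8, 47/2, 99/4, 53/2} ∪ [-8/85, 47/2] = {-5/3, -5/4, 99/4, 53/2} ∪ [-8/85, 47/2]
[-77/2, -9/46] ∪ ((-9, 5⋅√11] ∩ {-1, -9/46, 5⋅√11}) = [-77/2, -9/46] ∪ {5⋅√11}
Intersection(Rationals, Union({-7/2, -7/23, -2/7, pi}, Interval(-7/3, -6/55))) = Union({-7/2}, Intersection(Interval(-7/3, -6/55), Rationals))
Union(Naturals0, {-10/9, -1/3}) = Union({-10/9, -1/3}, Naturals0)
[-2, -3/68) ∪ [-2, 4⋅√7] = [-2, 4⋅√7]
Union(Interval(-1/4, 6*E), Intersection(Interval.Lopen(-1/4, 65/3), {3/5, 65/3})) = Union({65/3}, Interval(-1/4, 6*E))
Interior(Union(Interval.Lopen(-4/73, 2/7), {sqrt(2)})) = Interval.open(-4/73, 2/7)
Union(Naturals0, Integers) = Integers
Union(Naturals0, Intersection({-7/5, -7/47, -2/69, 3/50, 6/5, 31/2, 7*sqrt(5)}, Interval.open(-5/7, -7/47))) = Naturals0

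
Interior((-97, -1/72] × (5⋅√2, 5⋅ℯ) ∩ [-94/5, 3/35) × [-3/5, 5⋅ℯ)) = (-94/5, -1/72) × (5⋅√2, 5⋅ℯ)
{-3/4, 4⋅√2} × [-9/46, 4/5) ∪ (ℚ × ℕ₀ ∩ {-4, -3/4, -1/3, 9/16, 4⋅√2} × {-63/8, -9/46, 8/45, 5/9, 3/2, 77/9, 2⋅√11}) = {-3/4, 4⋅√2} × [-9/46, 4/5)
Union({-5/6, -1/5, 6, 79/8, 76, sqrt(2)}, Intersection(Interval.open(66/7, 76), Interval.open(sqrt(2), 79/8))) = Union({-5/6, -1/5, 6, 76, sqrt(2)}, Interval.Lopen(66/7, 79/8))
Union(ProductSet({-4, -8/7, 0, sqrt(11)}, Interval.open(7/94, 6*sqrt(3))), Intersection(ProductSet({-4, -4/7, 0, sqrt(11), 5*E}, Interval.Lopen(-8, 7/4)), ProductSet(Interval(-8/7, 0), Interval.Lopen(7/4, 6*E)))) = ProductSet({-4, -8/7, 0, sqrt(11)}, Interval.open(7/94, 6*sqrt(3)))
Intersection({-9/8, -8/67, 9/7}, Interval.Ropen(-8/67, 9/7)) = {-8/67}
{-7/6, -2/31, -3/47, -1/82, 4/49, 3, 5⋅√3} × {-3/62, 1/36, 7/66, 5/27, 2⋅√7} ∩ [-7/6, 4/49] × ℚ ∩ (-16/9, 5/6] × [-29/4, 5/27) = {-7/6, -2/31, -3/47, -1/82, 4/49} × {-3/62, 1/36, 7/66}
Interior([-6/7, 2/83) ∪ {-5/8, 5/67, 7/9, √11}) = (-6/7, 2/83)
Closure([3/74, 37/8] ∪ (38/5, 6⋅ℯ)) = [3/74, 37/8] ∪ [38/5, 6⋅ℯ]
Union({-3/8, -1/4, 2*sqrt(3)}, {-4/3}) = {-4/3, -3/8, -1/4, 2*sqrt(3)}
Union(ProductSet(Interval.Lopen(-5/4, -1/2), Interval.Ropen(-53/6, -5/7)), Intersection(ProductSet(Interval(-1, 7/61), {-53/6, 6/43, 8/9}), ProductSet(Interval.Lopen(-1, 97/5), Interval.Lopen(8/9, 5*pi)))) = ProductSet(Interval.Lopen(-5/4, -1/2), Interval.Ropen(-53/6, -5/7))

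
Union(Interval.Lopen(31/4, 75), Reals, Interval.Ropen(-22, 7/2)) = Interval(-oo, oo)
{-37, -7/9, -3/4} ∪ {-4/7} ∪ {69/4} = {-37, -7/9, -3/4, -4/7, 69/4}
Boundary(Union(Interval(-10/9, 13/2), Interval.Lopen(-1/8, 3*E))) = {-10/9, 3*E}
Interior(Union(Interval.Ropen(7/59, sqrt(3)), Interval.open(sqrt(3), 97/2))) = Union(Interval.open(7/59, sqrt(3)), Interval.open(sqrt(3), 97/2))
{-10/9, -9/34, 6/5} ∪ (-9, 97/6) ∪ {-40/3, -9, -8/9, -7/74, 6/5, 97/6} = {-40/3} ∪ [-9, 97/6]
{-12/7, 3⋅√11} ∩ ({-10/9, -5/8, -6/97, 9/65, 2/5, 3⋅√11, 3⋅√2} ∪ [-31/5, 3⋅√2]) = {-12/7, 3⋅√11}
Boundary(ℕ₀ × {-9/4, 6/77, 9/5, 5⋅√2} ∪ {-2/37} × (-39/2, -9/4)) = ({-2/37} × [-39/2, -9/4]) ∪ (ℕ₀ × {-9/4, 6/77, 9/5, 5⋅√2})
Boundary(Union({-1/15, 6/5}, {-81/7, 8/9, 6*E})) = {-81/7, -1/15, 8/9, 6/5, 6*E}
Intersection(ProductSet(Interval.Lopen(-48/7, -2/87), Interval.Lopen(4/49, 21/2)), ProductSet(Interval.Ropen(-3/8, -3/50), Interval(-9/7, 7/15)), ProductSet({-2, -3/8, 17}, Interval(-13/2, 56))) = ProductSet({-3/8}, Interval.Lopen(4/49, 7/15))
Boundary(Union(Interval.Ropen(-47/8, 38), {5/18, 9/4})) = {-47/8, 38}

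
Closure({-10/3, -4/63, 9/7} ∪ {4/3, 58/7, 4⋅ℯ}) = {-10/3, -4/63, 9/7, 4/3, 58/7, 4⋅ℯ}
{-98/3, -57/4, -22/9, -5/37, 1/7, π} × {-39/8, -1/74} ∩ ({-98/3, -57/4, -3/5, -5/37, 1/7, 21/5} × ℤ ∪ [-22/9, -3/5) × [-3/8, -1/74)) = ∅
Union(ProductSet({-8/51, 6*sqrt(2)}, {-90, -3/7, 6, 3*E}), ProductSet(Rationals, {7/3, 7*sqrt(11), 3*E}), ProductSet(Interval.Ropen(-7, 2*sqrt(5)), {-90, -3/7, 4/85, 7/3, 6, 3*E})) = Union(ProductSet({-8/51, 6*sqrt(2)}, {-90, -3/7, 6, 3*E}), ProductSet(Interval.Ropen(-7, 2*sqrt(5)), {-90, -3/7, 4/85, 7/3, 6, 3*E}), ProductSet(Rationals, {7/3, 7*sqrt(11), 3*E}))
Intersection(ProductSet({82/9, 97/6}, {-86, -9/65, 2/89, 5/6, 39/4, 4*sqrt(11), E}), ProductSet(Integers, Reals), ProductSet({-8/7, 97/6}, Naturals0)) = EmptySet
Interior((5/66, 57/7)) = (5/66, 57/7)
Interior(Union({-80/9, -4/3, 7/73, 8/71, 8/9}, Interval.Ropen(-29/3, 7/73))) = Interval.open(-29/3, 7/73)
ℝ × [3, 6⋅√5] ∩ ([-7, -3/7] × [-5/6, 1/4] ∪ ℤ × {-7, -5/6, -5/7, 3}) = ℤ × {3}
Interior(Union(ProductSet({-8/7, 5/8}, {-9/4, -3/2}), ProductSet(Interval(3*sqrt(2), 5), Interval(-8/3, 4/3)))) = ProductSet(Interval.open(3*sqrt(2), 5), Interval.open(-8/3, 4/3))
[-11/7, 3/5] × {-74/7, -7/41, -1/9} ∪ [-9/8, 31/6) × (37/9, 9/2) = ([-11/7, 3/5] × {-74/7, -7/41, -1/9}) ∪ ([-9/8, 31/6) × (37/9, 9/2))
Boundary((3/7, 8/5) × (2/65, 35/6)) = ({3/7, 8/5} × [2/65, 35/6]) ∪ ([3/7, 8/5] × {2/65, 35/6})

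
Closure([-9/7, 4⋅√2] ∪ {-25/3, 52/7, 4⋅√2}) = {-25/3, 52/7} ∪ [-9/7, 4⋅√2]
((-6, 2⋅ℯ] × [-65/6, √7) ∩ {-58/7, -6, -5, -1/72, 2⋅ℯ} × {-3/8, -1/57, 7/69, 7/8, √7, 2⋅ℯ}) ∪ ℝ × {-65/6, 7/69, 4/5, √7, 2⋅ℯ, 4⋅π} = ({-5, -1/72, 2⋅ℯ} × {-3/8, -1/57, 7/69, 7/8}) ∪ (ℝ × {-65/6, 7/69, 4/5, √7, 2⋅ℯ, 4⋅π})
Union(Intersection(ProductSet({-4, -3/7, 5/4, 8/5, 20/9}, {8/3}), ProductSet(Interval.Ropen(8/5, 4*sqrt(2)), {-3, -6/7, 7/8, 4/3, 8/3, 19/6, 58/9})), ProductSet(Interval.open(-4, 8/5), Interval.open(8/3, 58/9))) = Union(ProductSet({8/5, 20/9}, {8/3}), ProductSet(Interval.open(-4, 8/5), Interval.open(8/3, 58/9)))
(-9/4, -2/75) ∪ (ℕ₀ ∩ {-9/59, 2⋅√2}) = (-9/4, -2/75)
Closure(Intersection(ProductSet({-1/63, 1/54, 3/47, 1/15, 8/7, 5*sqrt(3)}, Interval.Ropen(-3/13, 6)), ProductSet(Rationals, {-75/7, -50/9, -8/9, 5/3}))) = ProductSet({-1/63, 1/54, 3/47, 1/15, 8/7}, {5/3})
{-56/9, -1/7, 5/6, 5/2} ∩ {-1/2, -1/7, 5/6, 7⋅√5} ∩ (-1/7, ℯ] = {5/6}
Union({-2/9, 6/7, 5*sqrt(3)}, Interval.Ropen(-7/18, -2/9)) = Union({6/7, 5*sqrt(3)}, Interval(-7/18, -2/9))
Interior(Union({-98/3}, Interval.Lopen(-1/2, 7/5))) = Interval.open(-1/2, 7/5)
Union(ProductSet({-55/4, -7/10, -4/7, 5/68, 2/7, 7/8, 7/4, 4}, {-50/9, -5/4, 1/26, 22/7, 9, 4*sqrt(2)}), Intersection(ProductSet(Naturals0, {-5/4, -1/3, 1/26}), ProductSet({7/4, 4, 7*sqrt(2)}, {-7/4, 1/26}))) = ProductSet({-55/4, -7/10, -4/7, 5/68, 2/7, 7/8, 7/4, 4}, {-50/9, -5/4, 1/26, 22/7, 9, 4*sqrt(2)})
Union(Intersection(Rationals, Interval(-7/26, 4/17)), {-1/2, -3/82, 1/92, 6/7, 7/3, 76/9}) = Union({-1/2, 6/7, 7/3, 76/9}, Intersection(Interval(-7/26, 4/17), Rationals))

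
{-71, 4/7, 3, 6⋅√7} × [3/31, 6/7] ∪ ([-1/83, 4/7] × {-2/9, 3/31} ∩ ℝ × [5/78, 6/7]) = ([-1/83, 4/7] × {3/31}) ∪ ({-71, 4/7, 3, 6⋅√7} × [3/31, 6/7])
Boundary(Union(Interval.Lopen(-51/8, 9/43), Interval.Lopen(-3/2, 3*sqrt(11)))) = {-51/8, 3*sqrt(11)}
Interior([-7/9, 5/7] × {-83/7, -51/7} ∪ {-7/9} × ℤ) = ∅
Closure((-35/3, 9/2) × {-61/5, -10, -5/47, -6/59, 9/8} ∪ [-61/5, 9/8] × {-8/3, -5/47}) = ([-61/5, 9/8] × {-8/3, -5/47}) ∪ ([-35/3, 9/2] × {-61/5, -10, -5/47, -6/59, 9/8})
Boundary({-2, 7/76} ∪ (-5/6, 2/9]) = {-2, -5/6, 2/9}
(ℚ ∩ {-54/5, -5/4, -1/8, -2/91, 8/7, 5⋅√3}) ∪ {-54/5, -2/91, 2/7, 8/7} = {-54/5, -5/4, -1/8, -2/91, 2/7, 8/7}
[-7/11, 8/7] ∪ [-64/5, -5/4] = [-64/5, -5/4] ∪ [-7/11, 8/7]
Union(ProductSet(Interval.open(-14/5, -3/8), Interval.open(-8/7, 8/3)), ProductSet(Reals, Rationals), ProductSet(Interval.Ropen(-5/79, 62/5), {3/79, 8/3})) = Union(ProductSet(Interval.open(-14/5, -3/8), Interval.open(-8/7, 8/3)), ProductSet(Reals, Rationals))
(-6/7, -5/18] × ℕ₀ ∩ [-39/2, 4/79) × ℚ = (-6/7, -5/18] × ℕ₀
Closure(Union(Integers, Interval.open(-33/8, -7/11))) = Union(Integers, Interval(-33/8, -7/11))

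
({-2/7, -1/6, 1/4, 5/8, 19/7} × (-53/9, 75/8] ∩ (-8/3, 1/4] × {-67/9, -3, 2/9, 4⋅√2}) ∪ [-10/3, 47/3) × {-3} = ([-10/3, 47/3) × {-3}) ∪ ({-2/7, -1/6, 1/4} × {-3, 2/9, 4⋅√2})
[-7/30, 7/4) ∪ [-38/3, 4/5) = [-38/3, 7/4)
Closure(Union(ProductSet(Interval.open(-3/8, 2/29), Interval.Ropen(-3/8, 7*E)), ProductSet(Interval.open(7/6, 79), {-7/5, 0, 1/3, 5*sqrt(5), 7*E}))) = Union(ProductSet({-3/8, 2/29}, Interval(-3/8, 7*E)), ProductSet(Interval(-3/8, 2/29), {-3/8, 7*E}), ProductSet(Interval.open(-3/8, 2/29), Interval.Ropen(-3/8, 7*E)), ProductSet(Interval(7/6, 79), {-7/5, 0, 1/3, 5*sqrt(5), 7*E}))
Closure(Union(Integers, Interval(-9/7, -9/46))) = Union(Integers, Interval(-9/7, -9/46))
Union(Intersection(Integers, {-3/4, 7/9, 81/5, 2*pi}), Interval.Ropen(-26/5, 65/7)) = Interval.Ropen(-26/5, 65/7)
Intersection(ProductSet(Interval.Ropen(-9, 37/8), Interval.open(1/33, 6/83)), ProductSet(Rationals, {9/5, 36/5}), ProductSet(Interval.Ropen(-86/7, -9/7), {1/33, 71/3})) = EmptySet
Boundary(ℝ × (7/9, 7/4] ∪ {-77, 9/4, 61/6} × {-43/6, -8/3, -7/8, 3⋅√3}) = (ℝ × {7/9, 7/4}) ∪ ({-77, 9/4, 61/6} × {-43/6, -8/3, -7/8, 3⋅√3})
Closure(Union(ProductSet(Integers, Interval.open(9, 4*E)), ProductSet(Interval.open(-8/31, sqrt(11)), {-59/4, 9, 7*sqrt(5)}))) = Union(ProductSet(Integers, Interval(9, 4*E)), ProductSet(Interval(-8/31, sqrt(11)), {-59/4, 9, 7*sqrt(5)}))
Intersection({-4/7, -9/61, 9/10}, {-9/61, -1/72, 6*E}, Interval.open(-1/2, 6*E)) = {-9/61}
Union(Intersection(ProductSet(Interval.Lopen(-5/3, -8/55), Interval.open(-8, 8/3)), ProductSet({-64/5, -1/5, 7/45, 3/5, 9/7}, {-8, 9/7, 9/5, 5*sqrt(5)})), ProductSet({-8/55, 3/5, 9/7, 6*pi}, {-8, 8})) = Union(ProductSet({-1/5}, {9/7, 9/5}), ProductSet({-8/55, 3/5, 9/7, 6*pi}, {-8, 8}))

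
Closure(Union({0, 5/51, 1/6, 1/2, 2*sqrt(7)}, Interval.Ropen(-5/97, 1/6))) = Union({1/2, 2*sqrt(7)}, Interval(-5/97, 1/6))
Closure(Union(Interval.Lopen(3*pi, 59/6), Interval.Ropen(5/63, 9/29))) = Union(Interval(5/63, 9/29), Interval(3*pi, 59/6))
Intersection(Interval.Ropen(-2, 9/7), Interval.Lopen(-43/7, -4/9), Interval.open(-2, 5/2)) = Interval.Lopen(-2, -4/9)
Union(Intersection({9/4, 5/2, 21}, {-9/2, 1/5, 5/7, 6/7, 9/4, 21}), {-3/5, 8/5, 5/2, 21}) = {-3/5, 8/5, 9/4, 5/2, 21}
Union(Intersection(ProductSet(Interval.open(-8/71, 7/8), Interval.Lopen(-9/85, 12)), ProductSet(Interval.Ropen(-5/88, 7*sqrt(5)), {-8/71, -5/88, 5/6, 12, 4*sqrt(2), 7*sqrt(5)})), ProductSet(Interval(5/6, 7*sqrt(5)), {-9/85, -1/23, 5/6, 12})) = Union(ProductSet(Interval.Ropen(-5/88, 7/8), {-5/88, 5/6, 12, 4*sqrt(2)}), ProductSet(Interval(5/6, 7*sqrt(5)), {-9/85, -1/23, 5/6, 12}))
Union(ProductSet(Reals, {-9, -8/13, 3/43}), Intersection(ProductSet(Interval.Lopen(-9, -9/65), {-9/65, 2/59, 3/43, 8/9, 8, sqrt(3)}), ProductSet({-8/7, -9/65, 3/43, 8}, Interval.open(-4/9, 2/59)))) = Union(ProductSet({-8/7, -9/65}, {-9/65}), ProductSet(Reals, {-9, -8/13, 3/43}))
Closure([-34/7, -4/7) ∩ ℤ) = {-4, -3, -2, -1}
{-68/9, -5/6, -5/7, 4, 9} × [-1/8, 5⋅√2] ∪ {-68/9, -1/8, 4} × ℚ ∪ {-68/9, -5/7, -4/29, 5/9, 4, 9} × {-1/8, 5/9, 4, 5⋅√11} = ({-68/9, -1/8, 4} × ℚ) ∪ ({-68/9, -5/6, -5/7, 4, 9} × [-1/8, 5⋅√2]) ∪ ({-68/9, -5/7, -4/29, 5/9, 4, 9} × {-1/8, 5/9, 4, 5⋅√11})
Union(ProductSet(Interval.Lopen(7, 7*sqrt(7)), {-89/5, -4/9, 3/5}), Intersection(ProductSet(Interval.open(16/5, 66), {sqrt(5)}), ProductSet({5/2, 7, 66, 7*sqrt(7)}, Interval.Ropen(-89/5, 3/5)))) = ProductSet(Interval.Lopen(7, 7*sqrt(7)), {-89/5, -4/9, 3/5})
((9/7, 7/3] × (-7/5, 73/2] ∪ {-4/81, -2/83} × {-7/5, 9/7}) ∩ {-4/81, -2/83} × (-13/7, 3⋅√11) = {-4/81, -2/83} × {-7/5, 9/7}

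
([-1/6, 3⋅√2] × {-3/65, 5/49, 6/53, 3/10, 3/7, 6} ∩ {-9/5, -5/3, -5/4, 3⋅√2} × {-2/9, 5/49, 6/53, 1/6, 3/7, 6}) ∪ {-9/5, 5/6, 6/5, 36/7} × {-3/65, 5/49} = ({-9/5, 5/6, 6/5, 36/7} × {-3/65, 5/49}) ∪ ({3⋅√2} × {5/49, 6/53, 3/7, 6})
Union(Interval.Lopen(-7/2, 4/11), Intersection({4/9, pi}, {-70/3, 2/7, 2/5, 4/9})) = Union({4/9}, Interval.Lopen(-7/2, 4/11))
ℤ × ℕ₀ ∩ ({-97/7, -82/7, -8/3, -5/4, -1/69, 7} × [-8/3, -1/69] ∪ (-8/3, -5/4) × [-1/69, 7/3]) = {-2} × {0, 1, 2}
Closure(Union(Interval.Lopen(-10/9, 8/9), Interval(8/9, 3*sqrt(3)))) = Interval(-10/9, 3*sqrt(3))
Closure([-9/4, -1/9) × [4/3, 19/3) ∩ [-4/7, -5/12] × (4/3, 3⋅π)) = [-4/7, -5/12] × [4/3, 19/3]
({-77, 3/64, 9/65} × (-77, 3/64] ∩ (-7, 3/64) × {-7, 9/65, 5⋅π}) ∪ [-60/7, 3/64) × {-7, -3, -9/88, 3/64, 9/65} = [-60/7, 3/64) × {-7, -3, -9/88, 3/64, 9/65}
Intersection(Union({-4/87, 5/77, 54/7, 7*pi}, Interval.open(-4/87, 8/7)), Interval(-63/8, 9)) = Union({54/7}, Interval.Ropen(-4/87, 8/7))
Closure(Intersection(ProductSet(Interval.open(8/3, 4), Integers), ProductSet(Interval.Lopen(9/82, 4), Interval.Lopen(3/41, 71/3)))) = ProductSet(Interval(8/3, 4), Range(1, 24, 1))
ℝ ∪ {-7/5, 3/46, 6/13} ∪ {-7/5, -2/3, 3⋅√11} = ℝ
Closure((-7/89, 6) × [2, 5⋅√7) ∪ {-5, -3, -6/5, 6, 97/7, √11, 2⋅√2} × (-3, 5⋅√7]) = ({-7/89, 6} × [2, 5⋅√7]) ∪ ([-7/89, 6] × {2, 5⋅√7}) ∪ ((-7/89, 6) × [2, 5⋅√7)) ∪ ({-5, -3, -6/5, 6, 97/7, √11, 2⋅√2} × [-3, 5⋅√7])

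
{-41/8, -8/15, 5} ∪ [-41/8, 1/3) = [-41/8, 1/3) ∪ {5}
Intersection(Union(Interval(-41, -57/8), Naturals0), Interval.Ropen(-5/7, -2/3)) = EmptySet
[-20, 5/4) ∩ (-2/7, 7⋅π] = (-2/7, 5/4)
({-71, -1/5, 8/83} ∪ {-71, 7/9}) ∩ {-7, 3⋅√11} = ∅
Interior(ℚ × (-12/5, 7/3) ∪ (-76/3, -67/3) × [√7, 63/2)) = (-76/3, -67/3) × (√7, 63/2)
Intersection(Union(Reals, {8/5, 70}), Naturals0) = Naturals0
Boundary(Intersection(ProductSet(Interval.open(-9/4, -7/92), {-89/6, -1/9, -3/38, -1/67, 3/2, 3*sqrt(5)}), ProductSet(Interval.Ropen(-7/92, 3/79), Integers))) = EmptySet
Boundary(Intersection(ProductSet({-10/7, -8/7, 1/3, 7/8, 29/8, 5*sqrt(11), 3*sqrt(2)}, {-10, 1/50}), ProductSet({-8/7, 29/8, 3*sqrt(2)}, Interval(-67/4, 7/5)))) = ProductSet({-8/7, 29/8, 3*sqrt(2)}, {-10, 1/50})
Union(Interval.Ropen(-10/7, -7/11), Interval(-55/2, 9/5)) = Interval(-55/2, 9/5)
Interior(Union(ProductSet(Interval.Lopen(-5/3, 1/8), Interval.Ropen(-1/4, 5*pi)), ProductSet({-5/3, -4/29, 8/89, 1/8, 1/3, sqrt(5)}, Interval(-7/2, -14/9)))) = ProductSet(Interval.open(-5/3, 1/8), Interval.open(-1/4, 5*pi))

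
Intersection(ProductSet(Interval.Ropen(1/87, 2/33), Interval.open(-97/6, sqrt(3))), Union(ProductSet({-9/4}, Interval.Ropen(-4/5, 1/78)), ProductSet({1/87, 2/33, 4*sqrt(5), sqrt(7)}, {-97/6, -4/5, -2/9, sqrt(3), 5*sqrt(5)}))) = ProductSet({1/87}, {-4/5, -2/9})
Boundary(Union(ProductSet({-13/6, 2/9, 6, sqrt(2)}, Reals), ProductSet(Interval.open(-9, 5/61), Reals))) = ProductSet({-9, 5/61, 2/9, 6, sqrt(2)}, Reals)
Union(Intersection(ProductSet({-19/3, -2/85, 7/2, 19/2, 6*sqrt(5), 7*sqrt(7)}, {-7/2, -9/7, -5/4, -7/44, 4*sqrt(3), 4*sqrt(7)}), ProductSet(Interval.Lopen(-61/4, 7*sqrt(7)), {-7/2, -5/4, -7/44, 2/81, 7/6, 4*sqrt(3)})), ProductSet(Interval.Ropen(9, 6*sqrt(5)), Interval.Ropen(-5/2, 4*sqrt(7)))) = Union(ProductSet({-19/3, -2/85, 7/2, 19/2, 6*sqrt(5), 7*sqrt(7)}, {-7/2, -5/4, -7/44, 4*sqrt(3)}), ProductSet(Interval.Ropen(9, 6*sqrt(5)), Interval.Ropen(-5/2, 4*sqrt(7))))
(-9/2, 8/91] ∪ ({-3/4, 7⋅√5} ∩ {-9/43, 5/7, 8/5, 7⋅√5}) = (-9/2, 8/91] ∪ {7⋅√5}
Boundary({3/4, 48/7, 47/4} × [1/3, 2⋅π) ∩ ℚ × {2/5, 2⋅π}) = {3/4, 48/7, 47/4} × {2/5}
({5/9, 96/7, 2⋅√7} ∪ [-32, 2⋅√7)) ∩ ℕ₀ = {0, 1, …, 5}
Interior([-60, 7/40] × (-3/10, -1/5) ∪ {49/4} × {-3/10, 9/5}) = (-60, 7/40) × (-3/10, -1/5)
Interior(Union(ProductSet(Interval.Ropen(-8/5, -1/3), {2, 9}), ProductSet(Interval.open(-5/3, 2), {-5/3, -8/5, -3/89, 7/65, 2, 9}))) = EmptySet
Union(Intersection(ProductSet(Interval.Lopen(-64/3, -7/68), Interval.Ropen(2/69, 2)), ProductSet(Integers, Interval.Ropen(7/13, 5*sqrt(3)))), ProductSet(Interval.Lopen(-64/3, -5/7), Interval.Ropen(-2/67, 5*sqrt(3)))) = ProductSet(Interval.Lopen(-64/3, -5/7), Interval.Ropen(-2/67, 5*sqrt(3)))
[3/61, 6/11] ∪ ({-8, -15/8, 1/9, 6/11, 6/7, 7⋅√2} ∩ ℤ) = {-8} ∪ [3/61, 6/11]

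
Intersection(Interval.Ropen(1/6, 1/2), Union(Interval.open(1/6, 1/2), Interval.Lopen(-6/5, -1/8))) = Interval.open(1/6, 1/2)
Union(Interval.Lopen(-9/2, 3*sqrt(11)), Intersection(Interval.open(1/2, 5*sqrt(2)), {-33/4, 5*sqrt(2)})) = Interval.Lopen(-9/2, 3*sqrt(11))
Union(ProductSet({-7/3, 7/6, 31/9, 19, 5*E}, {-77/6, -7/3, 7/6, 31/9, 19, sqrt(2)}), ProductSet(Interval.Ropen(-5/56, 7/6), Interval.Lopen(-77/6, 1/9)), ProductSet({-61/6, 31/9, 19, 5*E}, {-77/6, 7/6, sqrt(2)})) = Union(ProductSet({-61/6, 31/9, 19, 5*E}, {-77/6, 7/6, sqrt(2)}), ProductSet({-7/3, 7/6, 31/9, 19, 5*E}, {-77/6, -7/3, 7/6, 31/9, 19, sqrt(2)}), ProductSet(Interval.Ropen(-5/56, 7/6), Interval.Lopen(-77/6, 1/9)))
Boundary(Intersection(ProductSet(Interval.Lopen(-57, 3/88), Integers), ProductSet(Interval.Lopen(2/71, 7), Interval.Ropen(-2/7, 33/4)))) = ProductSet(Interval(2/71, 3/88), Range(0, 9, 1))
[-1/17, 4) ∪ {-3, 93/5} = {-3, 93/5} ∪ [-1/17, 4)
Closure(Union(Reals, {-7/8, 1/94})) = Reals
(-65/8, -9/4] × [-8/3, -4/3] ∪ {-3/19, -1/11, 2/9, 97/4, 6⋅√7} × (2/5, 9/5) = ((-65/8, -9/4] × [-8/3, -4/3]) ∪ ({-3/19, -1/11, 2/9, 97/4, 6⋅√7} × (2/5, 9/5))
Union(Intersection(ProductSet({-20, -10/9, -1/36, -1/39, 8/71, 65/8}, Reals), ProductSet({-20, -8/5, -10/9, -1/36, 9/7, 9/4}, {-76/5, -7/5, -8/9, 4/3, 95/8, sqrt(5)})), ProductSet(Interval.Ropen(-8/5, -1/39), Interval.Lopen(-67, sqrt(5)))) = Union(ProductSet({-20, -10/9, -1/36}, {-76/5, -7/5, -8/9, 4/3, 95/8, sqrt(5)}), ProductSet(Interval.Ropen(-8/5, -1/39), Interval.Lopen(-67, sqrt(5))))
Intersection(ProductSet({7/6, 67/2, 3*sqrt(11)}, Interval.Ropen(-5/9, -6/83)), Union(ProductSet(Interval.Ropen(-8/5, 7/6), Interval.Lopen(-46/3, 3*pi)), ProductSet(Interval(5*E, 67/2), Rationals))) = ProductSet({67/2}, Intersection(Interval.Ropen(-5/9, -6/83), Rationals))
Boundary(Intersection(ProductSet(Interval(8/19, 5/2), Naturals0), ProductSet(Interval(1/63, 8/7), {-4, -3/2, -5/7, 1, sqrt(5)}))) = ProductSet(Interval(8/19, 8/7), {1})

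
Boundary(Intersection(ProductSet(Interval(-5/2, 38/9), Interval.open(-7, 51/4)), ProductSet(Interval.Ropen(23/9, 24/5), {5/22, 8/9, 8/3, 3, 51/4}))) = ProductSet(Interval(23/9, 38/9), {5/22, 8/9, 8/3, 3})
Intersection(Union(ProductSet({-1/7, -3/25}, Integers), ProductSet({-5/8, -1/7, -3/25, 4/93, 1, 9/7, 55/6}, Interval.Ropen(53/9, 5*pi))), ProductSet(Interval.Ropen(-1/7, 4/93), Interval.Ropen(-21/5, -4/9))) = ProductSet({-1/7, -3/25}, Range(-4, 0, 1))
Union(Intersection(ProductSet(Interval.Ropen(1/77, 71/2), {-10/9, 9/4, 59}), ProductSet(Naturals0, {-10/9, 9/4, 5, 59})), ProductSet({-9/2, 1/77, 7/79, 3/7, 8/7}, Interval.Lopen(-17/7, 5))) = Union(ProductSet({-9/2, 1/77, 7/79, 3/7, 8/7}, Interval.Lopen(-17/7, 5)), ProductSet(Range(1, 36, 1), {-10/9, 9/4, 59}))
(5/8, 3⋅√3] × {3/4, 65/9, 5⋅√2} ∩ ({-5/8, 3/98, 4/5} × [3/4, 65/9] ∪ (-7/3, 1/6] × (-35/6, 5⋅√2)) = {4/5} × {3/4, 65/9, 5⋅√2}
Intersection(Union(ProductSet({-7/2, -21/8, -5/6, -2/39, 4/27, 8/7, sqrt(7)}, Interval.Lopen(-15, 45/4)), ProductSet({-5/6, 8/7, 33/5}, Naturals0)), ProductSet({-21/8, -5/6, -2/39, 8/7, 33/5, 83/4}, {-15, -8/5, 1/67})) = ProductSet({-21/8, -5/6, -2/39, 8/7}, {-8/5, 1/67})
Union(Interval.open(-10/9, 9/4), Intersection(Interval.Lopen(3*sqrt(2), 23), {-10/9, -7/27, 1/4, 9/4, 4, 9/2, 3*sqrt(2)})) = Union({9/2}, Interval.open(-10/9, 9/4))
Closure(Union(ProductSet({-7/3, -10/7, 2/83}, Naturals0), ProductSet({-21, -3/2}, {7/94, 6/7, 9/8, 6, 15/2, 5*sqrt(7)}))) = Union(ProductSet({-21, -3/2}, {7/94, 6/7, 9/8, 6, 15/2, 5*sqrt(7)}), ProductSet({-7/3, -10/7, 2/83}, Naturals0))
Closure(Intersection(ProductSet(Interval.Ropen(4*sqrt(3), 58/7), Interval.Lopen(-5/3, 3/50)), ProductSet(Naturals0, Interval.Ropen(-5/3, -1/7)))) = ProductSet(Range(7, 9, 1), Interval(-5/3, -1/7))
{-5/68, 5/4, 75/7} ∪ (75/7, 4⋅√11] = {-5/68, 5/4} ∪ [75/7, 4⋅√11]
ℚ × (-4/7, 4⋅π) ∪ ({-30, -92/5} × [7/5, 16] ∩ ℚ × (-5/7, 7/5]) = ℚ × (-4/7, 4⋅π)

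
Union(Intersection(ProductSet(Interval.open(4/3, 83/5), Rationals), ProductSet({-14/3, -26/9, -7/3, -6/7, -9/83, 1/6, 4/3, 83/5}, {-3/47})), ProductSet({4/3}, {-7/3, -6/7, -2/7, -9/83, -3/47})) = ProductSet({4/3}, {-7/3, -6/7, -2/7, -9/83, -3/47})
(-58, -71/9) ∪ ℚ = ℚ ∪ [-58, -71/9]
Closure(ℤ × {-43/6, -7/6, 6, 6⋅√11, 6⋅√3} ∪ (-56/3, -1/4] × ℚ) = ([-56/3, -1/4] × ℝ) ∪ (ℤ × {-43/6, -7/6, 6, 6⋅√11, 6⋅√3})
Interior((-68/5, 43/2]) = (-68/5, 43/2)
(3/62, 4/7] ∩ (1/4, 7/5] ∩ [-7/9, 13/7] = (1/4, 4/7]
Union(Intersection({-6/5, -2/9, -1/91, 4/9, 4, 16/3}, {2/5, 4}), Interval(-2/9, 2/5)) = Union({4}, Interval(-2/9, 2/5))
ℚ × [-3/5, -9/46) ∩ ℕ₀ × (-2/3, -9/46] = ℕ₀ × [-3/5, -9/46)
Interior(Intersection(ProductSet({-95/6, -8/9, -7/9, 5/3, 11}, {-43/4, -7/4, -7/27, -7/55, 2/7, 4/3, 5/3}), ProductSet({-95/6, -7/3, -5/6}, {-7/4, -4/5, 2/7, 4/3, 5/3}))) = EmptySet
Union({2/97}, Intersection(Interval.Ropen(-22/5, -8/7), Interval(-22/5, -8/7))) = Union({2/97}, Interval.Ropen(-22/5, -8/7))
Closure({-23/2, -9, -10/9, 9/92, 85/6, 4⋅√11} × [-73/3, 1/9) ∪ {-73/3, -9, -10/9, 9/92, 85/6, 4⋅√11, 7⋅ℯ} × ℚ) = ({-73/3, -9, -10/9, 9/92, 85/6, 4⋅√11, 7⋅ℯ} × ℝ) ∪ ({-23/2, -9, -10/9, 9/92, 85/6, 4⋅√11} × [-73/3, 1/9])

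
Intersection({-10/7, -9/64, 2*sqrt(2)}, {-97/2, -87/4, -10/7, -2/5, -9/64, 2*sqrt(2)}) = {-10/7, -9/64, 2*sqrt(2)}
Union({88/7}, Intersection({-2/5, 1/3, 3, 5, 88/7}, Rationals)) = {-2/5, 1/3, 3, 5, 88/7}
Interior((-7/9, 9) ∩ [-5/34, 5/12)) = (-5/34, 5/12)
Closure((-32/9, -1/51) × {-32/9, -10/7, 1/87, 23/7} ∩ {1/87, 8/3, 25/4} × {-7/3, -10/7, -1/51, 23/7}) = ∅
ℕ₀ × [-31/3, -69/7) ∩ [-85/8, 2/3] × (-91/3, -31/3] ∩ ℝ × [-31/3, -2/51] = {0} × {-31/3}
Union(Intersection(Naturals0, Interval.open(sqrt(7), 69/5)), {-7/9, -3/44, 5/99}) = Union({-7/9, -3/44, 5/99}, Range(3, 14, 1))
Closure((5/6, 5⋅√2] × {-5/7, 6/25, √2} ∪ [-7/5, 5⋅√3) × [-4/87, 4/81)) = ({-7/5, 5⋅√3} × [-4/87, 4/81]) ∪ ([-7/5, 5⋅√3] × {-4/87, 4/81}) ∪ ([-7/5, 5⋅√3) × [-4/87, 4/81)) ∪ ([5/6, 5⋅√2] × {-5/7, 6/25, √2})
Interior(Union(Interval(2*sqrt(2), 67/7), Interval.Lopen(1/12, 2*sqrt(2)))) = Interval.open(1/12, 67/7)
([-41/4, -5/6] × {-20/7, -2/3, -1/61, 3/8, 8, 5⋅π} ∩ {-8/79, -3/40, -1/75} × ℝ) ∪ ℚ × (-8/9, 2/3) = ℚ × (-8/9, 2/3)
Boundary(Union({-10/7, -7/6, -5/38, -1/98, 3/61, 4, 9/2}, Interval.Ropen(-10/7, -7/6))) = {-10/7, -7/6, -5/38, -1/98, 3/61, 4, 9/2}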